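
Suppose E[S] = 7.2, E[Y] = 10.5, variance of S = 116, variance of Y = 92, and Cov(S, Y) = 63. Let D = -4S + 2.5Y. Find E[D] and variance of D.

E[D] = -2.55, variance of D = 1171

E[D] = (-4)·E[S] + 2.5·E[Y] = (-4)·7.2 + 2.5·10.5 = -2.55.
variance of D = a²·variance of S + b²·variance of Y + 2ab·Cov(S, Y) with a = -4, b = 2.5.
= (-4)²·116 + 2.5²·92 + 2·(-4)·2.5·63
= 1856 + 575 + (-1260) = 1171.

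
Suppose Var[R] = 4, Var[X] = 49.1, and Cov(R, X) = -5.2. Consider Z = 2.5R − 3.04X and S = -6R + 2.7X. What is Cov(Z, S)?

Cov(Z, S) = -592.9608

By bilinearity, Cov(Z, S) = ac·Var[R] + bd·Var[X] + (ad+bc)·Cov(R, X), with a=2.5, b=-3.04, c=-6, d=2.7.
ac·Var[R] = 2.5·(-6)·4 = -60
bd·Var[X] = (-3.04)·2.7·49.1 = -403.0128
(ad+bc)·Cov(R, X) = (24.99)·(-5.2) = -129.948
Cov(Z, S) = -60 + (-403.0128) + (-129.948) = -592.9608.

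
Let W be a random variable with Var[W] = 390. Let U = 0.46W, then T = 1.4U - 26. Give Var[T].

Var[T] = 161.74704

Var[U] = 0.46²·390 = 82.524.
Var[T] = 1.4²·82.524 = 161.74704.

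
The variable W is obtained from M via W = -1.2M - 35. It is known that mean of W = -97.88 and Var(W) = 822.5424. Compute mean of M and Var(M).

mean of M = 52.4, Var(M) = 571.21

From W = -1.2M - 35: mean of W = a·mean of M + b, so mean of M = (mean of W − b)/a = (-97.88 − (-35))/(-1.2) = 52.4.
Var(W) = a²·Var(M), so Var(M) = 822.5424/(-1.2)² = 571.21.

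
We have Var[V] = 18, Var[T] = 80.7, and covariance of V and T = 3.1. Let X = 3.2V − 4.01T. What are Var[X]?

Var[X] = 1402.42567

Var[X] = a²·Var[V] + b²·Var[T] + 2ab·covariance of V and T with a = 3.2, b = -4.01.
= 3.2²·18 + (-4.01)²·80.7 + 2·3.2·(-4.01)·3.1
= 184.32 + 1297.66407 + (-79.5584) = 1402.42567.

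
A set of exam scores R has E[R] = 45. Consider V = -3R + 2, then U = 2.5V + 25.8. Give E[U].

E[U] = -306.7

E[V] = (-3)·45 + 2 = -133.
E[U] = 2.5·(-133) + 25.8 = -306.7.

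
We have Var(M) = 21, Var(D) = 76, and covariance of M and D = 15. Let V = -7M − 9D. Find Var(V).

Var(V) = 9075

Var(V) = a²·Var(M) + b²·Var(D) + 2ab·covariance of M and D with a = -7, b = -9.
= (-7)²·21 + (-9)²·76 + 2·(-7)·(-9)·15
= 1029 + 6156 + 1890 = 9075.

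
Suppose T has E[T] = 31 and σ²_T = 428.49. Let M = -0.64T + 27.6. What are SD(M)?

M = -0.64T + 27.6 is linear with a = -0.64, b = 27.6.
SD(T) = √428.49 = 20.7.
SD(M) = |a|·SD(T) = |-0.64|·20.7 = 13.248.

SD(M) = 13.248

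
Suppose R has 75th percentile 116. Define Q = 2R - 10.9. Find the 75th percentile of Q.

75th percentile of Q = 221.1

Since a = 2 > 0 the transformation is increasing, so the 75th percentile of Q = a·(P_{75} of R) + b = 2·116 + (-10.9) = 221.1.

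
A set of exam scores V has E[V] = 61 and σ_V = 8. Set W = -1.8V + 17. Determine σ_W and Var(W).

W = -1.8V + 17 is linear with a = -1.8, b = 17.
σ_W = |a|·σ_V = |-1.8|·8 = 14.4.
Var(V) = 8² = 64.
Var(W) = a²·Var(V) = (-1.8)²·64 = 207.36 (the additive constant 17 does not affect variance).

σ_W = 14.4, Var(W) = 207.36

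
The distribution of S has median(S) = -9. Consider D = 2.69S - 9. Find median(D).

A linear map preserves order up to sign, so median(D) = a·median(S) + b = 2.69·(-9) + (-9) = -33.21.

median(D) = -33.21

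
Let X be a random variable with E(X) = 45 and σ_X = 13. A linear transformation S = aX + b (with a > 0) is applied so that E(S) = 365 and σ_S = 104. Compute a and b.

a = 8, b = 5

σ_S = a·σ_X (a > 0), so a = 104/13 = 8.
E(S) = a·E(X) + b, so b = 365 − 8·45 = 5.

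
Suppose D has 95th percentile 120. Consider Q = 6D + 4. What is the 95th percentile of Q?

95th percentile of Q = 724

Since a = 6 > 0 the transformation is increasing, so the 95th percentile of Q = a·(P_{95} of D) + b = 6·120 + 4 = 724.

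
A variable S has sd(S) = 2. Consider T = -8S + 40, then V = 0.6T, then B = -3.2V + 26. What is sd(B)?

sd(B) = 30.72

sd(T) = |-8|·2 = 16.
sd(V) = |0.6|·16 = 9.6.
sd(B) = |-3.2|·9.6 = 30.72.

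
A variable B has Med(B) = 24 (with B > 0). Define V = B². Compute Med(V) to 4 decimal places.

B² is monotone on this domain, so Med(V) = square(24) = 576.

Med(V) = 576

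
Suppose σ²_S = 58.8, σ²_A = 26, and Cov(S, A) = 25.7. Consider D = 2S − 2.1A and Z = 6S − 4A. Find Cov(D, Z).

By bilinearity, Cov(D, Z) = ac·σ²_S + bd·σ²_A + (ad+bc)·Cov(S, A), with a=2, b=-2.1, c=6, d=-4.
ac·σ²_S = 2·6·58.8 = 705.6
bd·σ²_A = (-2.1)·(-4)·26 = 218.4
(ad+bc)·Cov(S, A) = (-20.6)·25.7 = -529.42
Cov(D, Z) = 705.6 + 218.4 + (-529.42) = 394.58.

Cov(D, Z) = 394.58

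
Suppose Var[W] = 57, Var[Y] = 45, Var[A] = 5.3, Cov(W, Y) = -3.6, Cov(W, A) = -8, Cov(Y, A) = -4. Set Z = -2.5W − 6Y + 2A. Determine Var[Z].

Var[Z] = a²·Var[W] + b²·Var[Y] + c²·Var[A] + 2ab·Cov(W, Y) + 2ac·Cov(W, A) + 2bc·Cov(Y, A), with a = -2.5, b = -6, c = 2.
= 356.25 + 1620 + 21.2 + (-108) + 80 + 96
= 2065.45.

Var[Z] = 2065.45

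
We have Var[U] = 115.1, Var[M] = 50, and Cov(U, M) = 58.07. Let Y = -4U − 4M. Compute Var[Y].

Var[Y] = 4499.84

Var[Y] = a²·Var[U] + b²·Var[M] + 2ab·Cov(U, M) with a = -4, b = -4.
= (-4)²·115.1 + (-4)²·50 + 2·(-4)·(-4)·58.07
= 1841.6 + 800 + 1858.24 = 4499.84.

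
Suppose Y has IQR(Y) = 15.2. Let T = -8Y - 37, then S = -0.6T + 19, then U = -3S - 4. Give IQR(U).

IQR(T) = |-8|·15.2 = 121.6.
IQR(S) = |-0.6|·121.6 = 72.96.
IQR(U) = |-3|·72.96 = 218.88.

IQR(U) = 218.88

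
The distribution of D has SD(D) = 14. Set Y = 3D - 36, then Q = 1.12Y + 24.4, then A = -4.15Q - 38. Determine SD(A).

SD(Y) = |3|·14 = 42.
SD(Q) = |1.12|·42 = 47.04.
SD(A) = |-4.15|·47.04 = 195.216.

SD(A) = 195.216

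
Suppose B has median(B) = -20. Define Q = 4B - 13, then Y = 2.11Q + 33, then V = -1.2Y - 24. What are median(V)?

median(V) = 171.876

median(Q) = 4·(-20) + (-13) = -93.
median(Y) = 2.11·(-93) + 33 = -163.23.
median(V) = (-1.2)·(-163.23) + (-24) = 171.876.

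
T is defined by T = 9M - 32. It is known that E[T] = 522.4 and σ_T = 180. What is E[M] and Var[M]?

E[M] = 61.6, Var[M] = 400

From T = 9M - 32: E[T] = a·E[M] + b, so E[M] = (E[T] − b)/a = (522.4 − (-32))/9 = 61.6.
Var[T] = 180² = 32400.
Var[T] = a²·Var[M], so Var[M] = 32400/9² = 400.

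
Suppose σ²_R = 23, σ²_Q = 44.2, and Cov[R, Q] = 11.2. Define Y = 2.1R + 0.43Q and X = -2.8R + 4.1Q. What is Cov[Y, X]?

Cov[Y, X] = 25.6318

By bilinearity, Cov[Y, X] = ac·σ²_R + bd·σ²_Q + (ad+bc)·Cov[R, Q], with a=2.1, b=0.43, c=-2.8, d=4.1.
ac·σ²_R = 2.1·(-2.8)·23 = -135.24
bd·σ²_Q = 0.43·4.1·44.2 = 77.9246
(ad+bc)·Cov[R, Q] = (7.406)·11.2 = 82.9472
Cov[Y, X] = -135.24 + 77.9246 + 82.9472 = 25.6318.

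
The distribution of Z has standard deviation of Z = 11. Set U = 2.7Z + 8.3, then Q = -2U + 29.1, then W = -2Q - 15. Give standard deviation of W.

standard deviation of U = |2.7|·11 = 29.7.
standard deviation of Q = |-2|·29.7 = 59.4.
standard deviation of W = |-2|·59.4 = 118.8.

standard deviation of W = 118.8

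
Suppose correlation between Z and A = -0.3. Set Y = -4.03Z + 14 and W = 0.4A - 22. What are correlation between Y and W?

correlation between Y and W = 0.3

Linear rescalings preserve |correlation|; the slopes -4.03 and 0.4 have opposite signs, so the correlation flips sign: correlation between Y and W = −correlation between Z and A = 0.3.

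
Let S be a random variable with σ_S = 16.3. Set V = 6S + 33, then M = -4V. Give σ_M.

σ_V = |6|·16.3 = 97.8.
σ_M = |-4|·97.8 = 391.2.

σ_M = 391.2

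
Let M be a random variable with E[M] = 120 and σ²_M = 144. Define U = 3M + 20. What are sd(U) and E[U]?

U = 3M + 20 is linear with a = 3, b = 20.
sd(M) = √144 = 12.
sd(U) = |a|·sd(M) = |3|·12 = 36.
E[U] = a·E[M] + b = 3·120 + 20 = 380.

sd(U) = 36, E[U] = 380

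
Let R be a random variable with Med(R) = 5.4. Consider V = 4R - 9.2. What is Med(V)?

Med(V) = 12.4

A linear map preserves order up to sign, so Med(V) = a·Med(R) + b = 4·5.4 + (-9.2) = 12.4.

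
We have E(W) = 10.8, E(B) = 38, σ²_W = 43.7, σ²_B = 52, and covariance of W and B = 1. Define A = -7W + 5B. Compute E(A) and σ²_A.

E(A) = 114.4, σ²_A = 3371.3

E(A) = (-7)·E(W) + 5·E(B) = (-7)·10.8 + 5·38 = 114.4.
σ²_A = a²·σ²_W + b²·σ²_B + 2ab·covariance of W and B with a = -7, b = 5.
= (-7)²·43.7 + 5²·52 + 2·(-7)·5·1
= 2141.3 + 1300 + (-70) = 3371.3.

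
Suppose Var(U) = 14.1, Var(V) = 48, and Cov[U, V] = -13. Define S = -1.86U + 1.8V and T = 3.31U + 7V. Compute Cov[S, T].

By bilinearity, Cov[S, T] = ac·Var(U) + bd·Var(V) + (ad+bc)·Cov[U, V], with a=-1.86, b=1.8, c=3.31, d=7.
ac·Var(U) = (-1.86)·3.31·14.1 = -86.80806
bd·Var(V) = 1.8·7·48 = 604.8
(ad+bc)·Cov[U, V] = (-7.062)·(-13) = 91.806
Cov[S, T] = -86.80806 + 604.8 + 91.806 = 609.79794.

Cov[S, T] = 609.79794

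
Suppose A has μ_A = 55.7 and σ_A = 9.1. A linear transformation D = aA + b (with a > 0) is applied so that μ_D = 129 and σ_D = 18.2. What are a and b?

σ_D = a·σ_A (a > 0), so a = 18.2/9.1 = 2.
μ_D = a·μ_A + b, so b = 129 − 2·55.7 = 17.6.

a = 2, b = 17.6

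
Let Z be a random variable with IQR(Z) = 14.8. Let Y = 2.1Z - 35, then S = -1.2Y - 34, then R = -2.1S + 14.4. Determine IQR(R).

IQR(Y) = |2.1|·14.8 = 31.08.
IQR(S) = |-1.2|·31.08 = 37.296.
IQR(R) = |-2.1|·37.296 = 78.3216.

IQR(R) = 78.3216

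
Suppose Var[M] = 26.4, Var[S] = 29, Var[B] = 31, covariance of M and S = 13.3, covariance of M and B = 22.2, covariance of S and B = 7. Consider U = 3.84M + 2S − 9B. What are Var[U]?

Var[U] = 1434.10784

Var[U] = a²·Var[M] + b²·Var[S] + c²·Var[B] + 2ab·covariance of M and S + 2ac·covariance of M and B + 2bc·covariance of S and B, with a = 3.84, b = 2, c = -9.
= 389.28384 + 116 + 2511 + 204.288 + (-1534.464) + (-252)
= 1434.10784.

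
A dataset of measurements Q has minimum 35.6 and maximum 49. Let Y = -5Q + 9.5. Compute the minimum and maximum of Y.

min(Y) = -235.5, max(Y) = -168.5

a = -5 < 0, so order reverses: min(Y) = a·max(Q)+b = (-5)·49 + 9.5 = -235.5; max(Y) = a·min(Q)+b = (-5)·35.6 + 9.5 = -168.5.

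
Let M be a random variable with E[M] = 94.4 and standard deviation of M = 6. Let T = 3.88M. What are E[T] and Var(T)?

E[T] = 366.272, Var(T) = 541.9584

T = 3.88M is linear with a = 3.88, b = 0.
E[T] = a·E[M] + b = 3.88·94.4 = 366.272.
Var(M) = 6² = 36.
Var(T) = a²·Var(M) = 3.88²·36 = 541.9584.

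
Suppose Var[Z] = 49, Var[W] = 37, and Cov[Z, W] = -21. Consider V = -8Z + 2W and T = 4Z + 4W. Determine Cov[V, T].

Cov[V, T] = -768

By bilinearity, Cov[V, T] = ac·Var[Z] + bd·Var[W] + (ad+bc)·Cov[Z, W], with a=-8, b=2, c=4, d=4.
ac·Var[Z] = (-8)·4·49 = -1568
bd·Var[W] = 2·4·37 = 296
(ad+bc)·Cov[Z, W] = (-24)·(-21) = 504
Cov[V, T] = -1568 + 296 + 504 = -768.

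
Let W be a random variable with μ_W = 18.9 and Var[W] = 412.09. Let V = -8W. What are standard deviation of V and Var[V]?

V = -8W is linear with a = -8, b = 0.
standard deviation of W = √412.09 = 20.3.
standard deviation of V = |a|·standard deviation of W = |-8|·20.3 = 162.4.
Var[V] = a²·Var[W] = (-8)²·412.09 = 26373.76.

standard deviation of V = 162.4, Var[V] = 26373.76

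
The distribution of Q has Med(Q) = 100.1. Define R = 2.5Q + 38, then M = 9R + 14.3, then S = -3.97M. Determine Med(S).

Med(S) = -10355.9435

Med(R) = 2.5·100.1 + 38 = 288.25.
Med(M) = 9·288.25 + 14.3 = 2608.55.
Med(S) = (-3.97)·2608.55 = -10355.9435.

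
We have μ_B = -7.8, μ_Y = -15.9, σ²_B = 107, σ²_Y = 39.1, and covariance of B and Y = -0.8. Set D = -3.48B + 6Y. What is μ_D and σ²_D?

μ_D = (-3.48)·μ_B + 6·μ_Y = (-3.48)·(-7.8) + 6·(-15.9) = -68.256.
σ²_D = a²·σ²_B + b²·σ²_Y + 2ab·covariance of B and Y with a = -3.48, b = 6.
= (-3.48)²·107 + 6²·39.1 + 2·(-3.48)·6·(-0.8)
= 1295.8128 + 1407.6 + 33.408 = 2736.8208.

μ_D = -68.256, σ²_D = 2736.8208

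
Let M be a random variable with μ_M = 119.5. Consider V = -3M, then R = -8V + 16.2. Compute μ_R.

μ_V = (-3)·119.5 = -358.5.
μ_R = (-8)·(-358.5) + 16.2 = 2884.2.

μ_R = 2884.2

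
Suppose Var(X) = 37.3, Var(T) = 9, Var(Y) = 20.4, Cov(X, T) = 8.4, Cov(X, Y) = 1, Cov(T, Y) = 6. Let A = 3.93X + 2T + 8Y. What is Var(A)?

Var(A) = a²·Var(X) + b²·Var(T) + c²·Var(Y) + 2ab·Cov(X, T) + 2ac·Cov(X, Y) + 2bc·Cov(T, Y), with a = 3.93, b = 2, c = 8.
= 576.09477 + 36 + 1305.6 + 132.048 + 62.88 + 192
= 2304.62277.

Var(A) = 2304.62277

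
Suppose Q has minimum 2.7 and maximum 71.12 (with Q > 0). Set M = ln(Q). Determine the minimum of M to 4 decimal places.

min(M) = 0.9933

ln(Q) is increasing on this domain, so min(M) comes from min(Q) = 2.7: min(M) = ln(2.7) ≈ 0.9933.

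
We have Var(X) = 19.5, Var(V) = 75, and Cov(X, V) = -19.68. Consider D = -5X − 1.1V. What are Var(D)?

Var(D) = 361.77

Var(D) = a²·Var(X) + b²·Var(V) + 2ab·Cov(X, V) with a = -5, b = -1.1.
= (-5)²·19.5 + (-1.1)²·75 + 2·(-5)·(-1.1)·(-19.68)
= 487.5 + 90.75 + (-216.48) = 361.77.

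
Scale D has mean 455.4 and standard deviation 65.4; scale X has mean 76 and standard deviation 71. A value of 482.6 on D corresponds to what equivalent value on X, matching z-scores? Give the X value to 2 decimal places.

X = 105.53

z = (482.6 − 455.4)/65.4 ≈ 0.4159.
X = 76 + z·71 = 76 + (482.6 − 455.4)·71/65.4 ≈ 105.53.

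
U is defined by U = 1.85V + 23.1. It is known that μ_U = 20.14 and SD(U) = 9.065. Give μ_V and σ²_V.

From U = 1.85V + 23.1: μ_U = a·μ_V + b, so μ_V = (μ_U − b)/a = (20.14 − 23.1)/1.85 = -1.6.
σ²_U = 9.065² = 82.174225.
σ²_U = a²·σ²_V, so σ²_V = 82.174225/1.85² = 24.01.

μ_V = -1.6, σ²_V = 24.01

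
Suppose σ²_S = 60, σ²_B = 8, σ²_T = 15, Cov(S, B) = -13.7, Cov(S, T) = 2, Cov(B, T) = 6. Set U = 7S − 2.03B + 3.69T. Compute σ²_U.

σ²_U = a²·σ²_S + b²·σ²_B + c²·σ²_T + 2ab·Cov(S, B) + 2ac·Cov(S, T) + 2bc·Cov(B, T), with a = 7, b = -2.03, c = 3.69.
= 2940 + 32.9672 + 204.2415 + 389.354 + 103.32 + (-89.8884)
= 3579.9943.

σ²_U = 3579.9943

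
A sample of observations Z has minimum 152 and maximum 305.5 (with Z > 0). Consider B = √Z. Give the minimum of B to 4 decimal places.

min(B) = 12.3288

√Z is increasing on this domain, so min(B) comes from min(Z) = 152: min(B) = √(152) ≈ 12.3288.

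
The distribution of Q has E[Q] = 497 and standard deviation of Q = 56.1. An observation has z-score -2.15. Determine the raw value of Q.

Q = 376.385

Q = E[Q] + z·standard deviation of Q = 497 + (-2.15)·56.1 = 376.385.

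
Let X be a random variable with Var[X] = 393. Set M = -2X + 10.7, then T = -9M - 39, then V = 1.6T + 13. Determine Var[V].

Var[M] = (-2)²·393 = 1572.
Var[T] = (-9)²·1572 = 127332.
Var[V] = 1.6²·127332 = 325969.92.

Var[V] = 325969.92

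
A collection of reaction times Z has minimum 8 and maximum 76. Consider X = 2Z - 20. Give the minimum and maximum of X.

min(X) = -4, max(X) = 132

a = 2 > 0, so min(X) = a·min(Z)+b = 2·8 + (-20) = -4 and max(X) = 2·76 + (-20) = 132.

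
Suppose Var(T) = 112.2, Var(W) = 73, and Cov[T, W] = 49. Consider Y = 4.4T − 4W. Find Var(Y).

Var(Y) = a²·Var(T) + b²·Var(W) + 2ab·Cov[T, W] with a = 4.4, b = -4.
= 4.4²·112.2 + (-4)²·73 + 2·4.4·(-4)·49
= 2172.192 + 1168 + (-1724.8) = 1615.392.

Var(Y) = 1615.392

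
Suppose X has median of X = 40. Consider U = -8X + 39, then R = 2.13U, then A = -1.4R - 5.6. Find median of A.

median of U = (-8)·40 + 39 = -281.
median of R = 2.13·(-281) = -598.53.
median of A = (-1.4)·(-598.53) + (-5.6) = 832.342.

median of A = 832.342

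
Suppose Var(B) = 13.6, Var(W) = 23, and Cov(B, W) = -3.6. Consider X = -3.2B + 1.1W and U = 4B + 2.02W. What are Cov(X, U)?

Cov(X, U) = -115.5436

By bilinearity, Cov(X, U) = ac·Var(B) + bd·Var(W) + (ad+bc)·Cov(B, W), with a=-3.2, b=1.1, c=4, d=2.02.
ac·Var(B) = (-3.2)·4·13.6 = -174.08
bd·Var(W) = 1.1·2.02·23 = 51.106
(ad+bc)·Cov(B, W) = (-2.064)·(-3.6) = 7.4304
Cov(X, U) = -174.08 + 51.106 + 7.4304 = -115.5436.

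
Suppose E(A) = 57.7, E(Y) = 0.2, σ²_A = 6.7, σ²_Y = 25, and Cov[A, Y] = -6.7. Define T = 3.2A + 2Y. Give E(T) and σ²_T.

E(T) = 3.2·E(A) + 2·E(Y) = 3.2·57.7 + 2·0.2 = 185.04.
σ²_T = a²·σ²_A + b²·σ²_Y + 2ab·Cov[A, Y] with a = 3.2, b = 2.
= 3.2²·6.7 + 2²·25 + 2·3.2·2·(-6.7)
= 68.608 + 100 + (-85.76) = 82.848.

E(T) = 185.04, σ²_T = 82.848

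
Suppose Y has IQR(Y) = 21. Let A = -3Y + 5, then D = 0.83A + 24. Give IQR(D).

IQR(D) = 52.29

IQR(A) = |-3|·21 = 63.
IQR(D) = |0.83|·63 = 52.29.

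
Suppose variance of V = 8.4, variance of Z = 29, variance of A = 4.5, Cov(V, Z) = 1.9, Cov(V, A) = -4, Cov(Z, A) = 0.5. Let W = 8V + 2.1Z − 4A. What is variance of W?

variance of W = a²·variance of V + b²·variance of Z + c²·variance of A + 2ab·Cov(V, Z) + 2ac·Cov(V, A) + 2bc·Cov(Z, A), with a = 8, b = 2.1, c = -4.
= 537.6 + 127.89 + 72 + 63.84 + 256 + (-8.4)
= 1048.93.

variance of W = 1048.93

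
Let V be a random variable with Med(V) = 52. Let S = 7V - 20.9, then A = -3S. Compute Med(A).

Med(A) = -1029.3

Med(S) = 7·52 + (-20.9) = 343.1.
Med(A) = (-3)·343.1 = -1029.3.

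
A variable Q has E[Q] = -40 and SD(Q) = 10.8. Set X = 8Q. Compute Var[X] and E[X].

Var[X] = 7464.96, E[X] = -320

X = 8Q is linear with a = 8, b = 0.
Var[Q] = 10.8² = 116.64.
Var[X] = a²·Var[Q] = 8²·116.64 = 7464.96.
E[X] = a·E[Q] + b = 8·(-40) = -320.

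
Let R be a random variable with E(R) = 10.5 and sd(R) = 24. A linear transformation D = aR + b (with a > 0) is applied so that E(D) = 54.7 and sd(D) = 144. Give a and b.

a = 6, b = -8.3

sd(D) = a·sd(R) (a > 0), so a = 144/24 = 6.
E(D) = a·E(R) + b, so b = 54.7 − 6·10.5 = -8.3.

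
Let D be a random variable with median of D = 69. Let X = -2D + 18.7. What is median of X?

A linear map preserves order up to sign, so median of X = a·median of D + b = (-2)·69 + 18.7 = -119.3.

median of X = -119.3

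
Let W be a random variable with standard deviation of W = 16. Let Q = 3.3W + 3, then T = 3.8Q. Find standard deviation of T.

standard deviation of Q = |3.3|·16 = 52.8.
standard deviation of T = |3.8|·52.8 = 200.64.

standard deviation of T = 200.64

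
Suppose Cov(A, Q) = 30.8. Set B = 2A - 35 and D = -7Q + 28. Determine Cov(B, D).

Cov(B, D) = a·c·Cov(A, Q) = 2·(-7)·30.8 = -431.2. Additive constants drop out.

Cov(B, D) = -431.2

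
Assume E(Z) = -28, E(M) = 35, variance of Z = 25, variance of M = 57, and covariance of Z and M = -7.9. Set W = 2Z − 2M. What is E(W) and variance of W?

E(W) = 2·E(Z) + (-2)·E(M) = 2·(-28) + (-2)·35 = -126.
variance of W = a²·variance of Z + b²·variance of M + 2ab·covariance of Z and M with a = 2, b = -2.
= 2²·25 + (-2)²·57 + 2·2·(-2)·(-7.9)
= 100 + 228 + 63.2 = 391.2.

E(W) = -126, variance of W = 391.2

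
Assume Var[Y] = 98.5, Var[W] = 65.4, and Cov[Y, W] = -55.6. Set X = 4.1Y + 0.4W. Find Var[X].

Var[X] = a²·Var[Y] + b²·Var[W] + 2ab·Cov[Y, W] with a = 4.1, b = 0.4.
= 4.1²·98.5 + 0.4²·65.4 + 2·4.1·0.4·(-55.6)
= 1655.785 + 10.464 + (-182.368) = 1483.881.

Var[X] = 1483.881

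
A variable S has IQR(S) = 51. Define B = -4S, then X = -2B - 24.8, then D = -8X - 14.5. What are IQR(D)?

IQR(B) = |-4|·51 = 204.
IQR(X) = |-2|·204 = 408.
IQR(D) = |-8|·408 = 3264.

IQR(D) = 3264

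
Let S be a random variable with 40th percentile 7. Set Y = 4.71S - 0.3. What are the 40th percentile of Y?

Since a = 4.71 > 0 the transformation is increasing, so the 40th percentile of Y = a·(P_{40} of S) + b = 4.71·7 + (-0.3) = 32.67.

40th percentile of Y = 32.67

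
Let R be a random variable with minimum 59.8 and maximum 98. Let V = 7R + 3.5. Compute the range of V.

Range(V) = 267.4

Range of R = 98 − 59.8 = 38.2.
Range(V) = |a|·Range(R) = |7|·38.2 = 267.4.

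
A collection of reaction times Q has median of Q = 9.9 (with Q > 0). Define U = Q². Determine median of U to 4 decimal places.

Q² is monotone on this domain, so median of U = square(9.9) = 98.01.

median of U = 98.01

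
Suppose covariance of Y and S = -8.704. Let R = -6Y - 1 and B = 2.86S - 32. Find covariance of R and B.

covariance of R and B = 149.36064

covariance of R and B = a·c·covariance of Y and S = (-6)·2.86·(-8.704) = 149.36064. Additive constants drop out.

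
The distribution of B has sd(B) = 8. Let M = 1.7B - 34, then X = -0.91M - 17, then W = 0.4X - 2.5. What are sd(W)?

sd(M) = |1.7|·8 = 13.6.
sd(X) = |-0.91|·13.6 = 12.376.
sd(W) = |0.4|·12.376 = 4.9504.

sd(W) = 4.9504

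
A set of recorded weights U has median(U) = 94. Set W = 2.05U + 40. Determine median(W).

A linear map preserves order up to sign, so median(W) = a·median(U) + b = 2.05·94 + 40 = 232.7.

median(W) = 232.7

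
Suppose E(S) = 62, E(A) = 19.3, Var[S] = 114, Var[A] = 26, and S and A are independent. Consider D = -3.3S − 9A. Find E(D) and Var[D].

E(D) = -378.3, Var[D] = 3347.46

E(D) = (-3.3)·E(S) + (-9)·E(A) = (-3.3)·62 + (-9)·19.3 = -378.3.
Var[D] = a²·Var[S] + b²·Var[A] + 2ab·Cov(S, A) with a = -3.3, b = -9.
Independence gives Cov(S, A) = 0.
= (-3.3)²·114 + (-9)²·26 + 2·(-3.3)·(-9)·0
= 1241.46 + 2106 + 0 = 3347.46.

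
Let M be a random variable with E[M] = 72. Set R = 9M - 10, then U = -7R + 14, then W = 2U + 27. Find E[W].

E[R] = 9·72 + (-10) = 638.
E[U] = (-7)·638 + 14 = -4452.
E[W] = 2·(-4452) + 27 = -8877.

E[W] = -8877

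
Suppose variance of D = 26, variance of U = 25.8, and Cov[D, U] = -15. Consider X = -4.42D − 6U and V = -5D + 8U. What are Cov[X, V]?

Cov[X, V] = -583.4

By bilinearity, Cov[X, V] = ac·variance of D + bd·variance of U + (ad+bc)·Cov[D, U], with a=-4.42, b=-6, c=-5, d=8.
ac·variance of D = (-4.42)·(-5)·26 = 574.6
bd·variance of U = (-6)·8·25.8 = -1238.4
(ad+bc)·Cov[D, U] = (-5.36)·(-15) = 80.4
Cov[X, V] = 574.6 + (-1238.4) + 80.4 = -583.4.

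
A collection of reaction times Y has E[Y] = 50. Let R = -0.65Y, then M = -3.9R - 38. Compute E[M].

E[R] = (-0.65)·50 = -32.5.
E[M] = (-3.9)·(-32.5) + (-38) = 88.75.

E[M] = 88.75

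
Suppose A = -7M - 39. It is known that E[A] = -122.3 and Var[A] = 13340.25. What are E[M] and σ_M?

E[M] = 11.9, σ_M = 16.5

From A = -7M - 39: E[A] = a·E[M] + b, so E[M] = (E[A] − b)/a = (-122.3 − (-39))/(-7) = 11.9.
σ_A = √13340.25 = 115.5.
σ_A = |a|·σ_M, so σ_M = 115.5/|-7| = 16.5.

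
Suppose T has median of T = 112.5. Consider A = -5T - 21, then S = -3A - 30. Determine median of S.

median of S = 1720.5

median of A = (-5)·112.5 + (-21) = -583.5.
median of S = (-3)·(-583.5) + (-30) = 1720.5.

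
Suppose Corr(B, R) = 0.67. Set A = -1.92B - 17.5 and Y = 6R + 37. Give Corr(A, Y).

Linear rescalings preserve |correlation|; the slopes -1.92 and 6 have opposite signs, so the correlation flips sign: Corr(A, Y) = −Corr(B, R) = -0.67.

Corr(A, Y) = -0.67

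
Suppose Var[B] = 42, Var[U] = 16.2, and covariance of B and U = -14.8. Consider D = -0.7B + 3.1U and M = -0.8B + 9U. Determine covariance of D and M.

covariance of D and M = 605.444

By bilinearity, covariance of D and M = ac·Var[B] + bd·Var[U] + (ad+bc)·covariance of B and U, with a=-0.7, b=3.1, c=-0.8, d=9.
ac·Var[B] = (-0.7)·(-0.8)·42 = 23.52
bd·Var[U] = 3.1·9·16.2 = 451.98
(ad+bc)·covariance of B and U = (-8.78)·(-14.8) = 129.944
covariance of D and M = 23.52 + 451.98 + 129.944 = 605.444.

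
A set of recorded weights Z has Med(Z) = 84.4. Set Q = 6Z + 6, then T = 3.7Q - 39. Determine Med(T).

Med(T) = 1856.88

Med(Q) = 6·84.4 + 6 = 512.4.
Med(T) = 3.7·512.4 + (-39) = 1856.88.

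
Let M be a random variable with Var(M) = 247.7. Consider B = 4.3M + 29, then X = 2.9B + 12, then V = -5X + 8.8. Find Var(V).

Var(B) = 4.3²·247.7 = 4579.973.
Var(X) = 2.9²·4579.973 = 38517.57293.
Var(V) = (-5)²·38517.57293 = 962939.32325.

Var(V) = 962939.32325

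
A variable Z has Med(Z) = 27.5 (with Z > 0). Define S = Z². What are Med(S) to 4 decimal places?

Med(S) = 756.25

Z² is monotone on this domain, so Med(S) = square(27.5) = 756.25.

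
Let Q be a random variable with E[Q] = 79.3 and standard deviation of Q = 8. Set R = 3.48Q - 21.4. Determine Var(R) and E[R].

Var(R) = 775.0656, E[R] = 254.564

R = 3.48Q - 21.4 is linear with a = 3.48, b = -21.4.
Var(Q) = 8² = 64.
Var(R) = a²·Var(Q) = 3.48²·64 = 775.0656 (the additive constant -21.4 does not affect variance).
E[R] = a·E[Q] + b = 3.48·79.3 + (-21.4) = 254.564.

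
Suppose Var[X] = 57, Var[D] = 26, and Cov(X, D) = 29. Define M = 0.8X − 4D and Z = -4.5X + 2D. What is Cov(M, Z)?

Cov(M, Z) = 155.2

By bilinearity, Cov(M, Z) = ac·Var[X] + bd·Var[D] + (ad+bc)·Cov(X, D), with a=0.8, b=-4, c=-4.5, d=2.
ac·Var[X] = 0.8·(-4.5)·57 = -205.2
bd·Var[D] = (-4)·2·26 = -208
(ad+bc)·Cov(X, D) = (19.6)·29 = 568.4
Cov(M, Z) = -205.2 + (-208) + 568.4 = 155.2.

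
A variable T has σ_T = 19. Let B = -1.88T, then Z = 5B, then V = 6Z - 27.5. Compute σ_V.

σ_B = |-1.88|·19 = 35.72.
σ_Z = |5|·35.72 = 178.6.
σ_V = |6|·178.6 = 1071.6.

σ_V = 1071.6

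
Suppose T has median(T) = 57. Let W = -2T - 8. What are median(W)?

median(W) = -122

A linear map preserves order up to sign, so median(W) = a·median(T) + b = (-2)·57 + (-8) = -122.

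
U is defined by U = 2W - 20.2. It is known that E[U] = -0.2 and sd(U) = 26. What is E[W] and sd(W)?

From U = 2W - 20.2: E[U] = a·E[W] + b, so E[W] = (E[U] − b)/a = (-0.2 − (-20.2))/2 = 10.
sd(U) = |a|·sd(W), so sd(W) = 26/|2| = 13.

E[W] = 10, sd(W) = 13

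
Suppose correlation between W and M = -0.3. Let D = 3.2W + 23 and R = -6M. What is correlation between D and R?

correlation between D and R = 0.3

Linear rescalings preserve |correlation|; the slopes 3.2 and -6 have opposite signs, so the correlation flips sign: correlation between D and R = −correlation between W and M = 0.3.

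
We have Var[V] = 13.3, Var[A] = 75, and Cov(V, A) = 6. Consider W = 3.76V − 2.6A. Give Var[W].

Var[W] = 577.71808

Var[W] = a²·Var[V] + b²·Var[A] + 2ab·Cov(V, A) with a = 3.76, b = -2.6.
= 3.76²·13.3 + (-2.6)²·75 + 2·3.76·(-2.6)·6
= 188.03008 + 507 + (-117.312) = 577.71808.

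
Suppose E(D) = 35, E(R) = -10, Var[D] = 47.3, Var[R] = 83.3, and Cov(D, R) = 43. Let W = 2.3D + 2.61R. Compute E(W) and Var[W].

E(W) = 54.4, Var[W] = 1333.92293

E(W) = 2.3·E(D) + 2.61·E(R) = 2.3·35 + 2.61·(-10) = 54.4.
Var[W] = a²·Var[D] + b²·Var[R] + 2ab·Cov(D, R) with a = 2.3, b = 2.61.
= 2.3²·47.3 + 2.61²·83.3 + 2·2.3·2.61·43
= 250.217 + 567.44793 + 516.258 = 1333.92293.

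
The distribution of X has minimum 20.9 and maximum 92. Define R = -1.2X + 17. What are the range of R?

Range of X = 92 − 20.9 = 71.1.
Range(R) = |a|·Range(X) = |-1.2|·71.1 = 85.32.

Range(R) = 85.32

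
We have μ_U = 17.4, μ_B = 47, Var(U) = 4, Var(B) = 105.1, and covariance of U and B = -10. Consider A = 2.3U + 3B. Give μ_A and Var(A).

μ_A = 2.3·μ_U + 3·μ_B = 2.3·17.4 + 3·47 = 181.02.
Var(A) = a²·Var(U) + b²·Var(B) + 2ab·covariance of U and B with a = 2.3, b = 3.
= 2.3²·4 + 3²·105.1 + 2·2.3·3·(-10)
= 21.16 + 945.9 + (-138) = 829.06.

μ_A = 181.02, Var(A) = 829.06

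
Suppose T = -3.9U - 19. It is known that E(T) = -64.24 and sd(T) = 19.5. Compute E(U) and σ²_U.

E(U) = 11.6, σ²_U = 25

From T = -3.9U - 19: E(T) = a·E(U) + b, so E(U) = (E(T) − b)/a = (-64.24 − (-19))/(-3.9) = 11.6.
σ²_T = 19.5² = 380.25.
σ²_T = a²·σ²_U, so σ²_U = 380.25/(-3.9)² = 25.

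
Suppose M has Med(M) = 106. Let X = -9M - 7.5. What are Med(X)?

Med(X) = -961.5

A linear map preserves order up to sign, so Med(X) = a·Med(M) + b = (-9)·106 + (-7.5) = -961.5.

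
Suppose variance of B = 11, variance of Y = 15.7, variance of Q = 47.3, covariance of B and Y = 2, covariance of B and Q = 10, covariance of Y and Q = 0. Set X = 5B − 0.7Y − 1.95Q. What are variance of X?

variance of X = a²·variance of B + b²·variance of Y + c²·variance of Q + 2ab·covariance of B and Y + 2ac·covariance of B and Q + 2bc·covariance of Y and Q, with a = 5, b = -0.7, c = -1.95.
= 275 + 7.693 + 179.85825 + (-14) + (-195) + 0
= 253.55125.

variance of X = 253.55125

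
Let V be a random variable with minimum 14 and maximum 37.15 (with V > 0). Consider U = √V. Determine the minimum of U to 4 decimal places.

√V is increasing on this domain, so min(U) comes from min(V) = 14: min(U) = √(14) ≈ 3.7417.

min(U) = 3.7417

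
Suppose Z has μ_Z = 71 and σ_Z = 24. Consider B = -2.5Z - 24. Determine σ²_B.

σ²_B = 3600

B = -2.5Z - 24 is linear with a = -2.5, b = -24.
σ²_Z = 24² = 576.
σ²_B = a²·σ²_Z = (-2.5)²·576 = 3600 (the additive constant -24 does not affect variance).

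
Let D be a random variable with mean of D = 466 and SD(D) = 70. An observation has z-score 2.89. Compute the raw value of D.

D = 668.3

D = mean of D + z·SD(D) = 466 + 2.89·70 = 668.3.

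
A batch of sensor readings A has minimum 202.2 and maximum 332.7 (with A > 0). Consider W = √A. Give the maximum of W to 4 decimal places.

√A is increasing on this domain, so max(W) comes from max(A) = 332.7: max(W) = √(332.7) ≈ 18.2401.

max(W) = 18.2401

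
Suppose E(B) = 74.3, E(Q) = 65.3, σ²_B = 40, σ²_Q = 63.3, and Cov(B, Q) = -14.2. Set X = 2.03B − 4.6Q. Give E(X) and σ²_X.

E(X) = 2.03·E(B) + (-4.6)·E(Q) = 2.03·74.3 + (-4.6)·65.3 = -149.551.
σ²_X = a²·σ²_B + b²·σ²_Q + 2ab·Cov(B, Q) with a = 2.03, b = -4.6.
= 2.03²·40 + (-4.6)²·63.3 + 2·2.03·(-4.6)·(-14.2)
= 164.836 + 1339.428 + 265.1992 = 1769.4632.

E(X) = -149.551, σ²_X = 1769.4632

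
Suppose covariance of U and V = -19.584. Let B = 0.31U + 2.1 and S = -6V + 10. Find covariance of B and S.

covariance of B and S = a·c·covariance of U and V = 0.31·(-6)·(-19.584) = 36.42624. Additive constants drop out.

covariance of B and S = 36.42624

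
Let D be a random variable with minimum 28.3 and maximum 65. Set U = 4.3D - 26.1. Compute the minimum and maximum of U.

min(U) = 95.59, max(U) = 253.4

a = 4.3 > 0, so min(U) = a·min(D)+b = 4.3·28.3 + (-26.1) = 95.59 and max(U) = 4.3·65 + (-26.1) = 253.4.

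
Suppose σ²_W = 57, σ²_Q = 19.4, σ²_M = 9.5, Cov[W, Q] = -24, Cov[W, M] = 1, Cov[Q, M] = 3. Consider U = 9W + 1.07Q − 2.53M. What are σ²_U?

σ²_U = a²·σ²_W + b²·σ²_Q + c²·σ²_M + 2ab·Cov[W, Q] + 2ac·Cov[W, M] + 2bc·Cov[Q, M], with a = 9, b = 1.07, c = -2.53.
= 4617 + 22.21106 + 60.80855 + (-462.24) + (-45.54) + (-16.2426)
= 4175.99701.

σ²_U = 4175.99701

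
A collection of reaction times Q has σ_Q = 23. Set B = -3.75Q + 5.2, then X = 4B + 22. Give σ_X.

σ_B = |-3.75|·23 = 86.25.
σ_X = |4|·86.25 = 345.

σ_X = 345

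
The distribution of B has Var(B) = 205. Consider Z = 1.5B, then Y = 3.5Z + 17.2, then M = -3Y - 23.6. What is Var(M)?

Var(Z) = 1.5²·205 = 461.25.
Var(Y) = 3.5²·461.25 = 5650.3125.
Var(M) = (-3)²·5650.3125 = 50852.8125.

Var(M) = 50852.8125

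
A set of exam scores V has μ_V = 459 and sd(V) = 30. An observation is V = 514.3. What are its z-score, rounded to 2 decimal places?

z = (V − μ_V) / sd(V) = (514.3 − 459) / 30 ≈ 1.84.

z = 1.84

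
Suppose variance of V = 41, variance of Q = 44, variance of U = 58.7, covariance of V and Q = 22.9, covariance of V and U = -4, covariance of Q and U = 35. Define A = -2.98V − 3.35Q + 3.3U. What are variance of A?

variance of A = 1259.1728

variance of A = a²·variance of V + b²·variance of Q + c²·variance of U + 2ab·covariance of V and Q + 2ac·covariance of V and U + 2bc·covariance of Q and U, with a = -2.98, b = -3.35, c = 3.3.
= 364.0964 + 493.79 + 639.243 + 457.2214 + 78.672 + (-773.85)
= 1259.1728.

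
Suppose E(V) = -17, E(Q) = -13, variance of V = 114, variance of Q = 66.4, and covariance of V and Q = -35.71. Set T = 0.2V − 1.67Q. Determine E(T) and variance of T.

E(T) = 0.2·E(V) + (-1.67)·E(Q) = 0.2·(-17) + (-1.67)·(-13) = 18.31.
variance of T = a²·variance of V + b²·variance of Q + 2ab·covariance of V and Q with a = 0.2, b = -1.67.
= 0.2²·114 + (-1.67)²·66.4 + 2·0.2·(-1.67)·(-35.71)
= 4.56 + 185.18296 + 23.85428 = 213.59724.

E(T) = 18.31, variance of T = 213.59724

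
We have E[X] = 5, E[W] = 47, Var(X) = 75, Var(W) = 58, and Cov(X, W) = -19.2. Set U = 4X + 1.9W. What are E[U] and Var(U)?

E[U] = 109.3, Var(U) = 1117.54

E[U] = 4·E[X] + 1.9·E[W] = 4·5 + 1.9·47 = 109.3.
Var(U) = a²·Var(X) + b²·Var(W) + 2ab·Cov(X, W) with a = 4, b = 1.9.
= 4²·75 + 1.9²·58 + 2·4·1.9·(-19.2)
= 1200 + 209.38 + (-291.84) = 1117.54.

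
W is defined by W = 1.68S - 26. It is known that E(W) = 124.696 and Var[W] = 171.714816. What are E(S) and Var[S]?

E(S) = 89.7, Var[S] = 60.84

From W = 1.68S - 26: E(W) = a·E(S) + b, so E(S) = (E(W) − b)/a = (124.696 − (-26))/1.68 = 89.7.
Var[W] = a²·Var[S], so Var[S] = 171.714816/1.68² = 60.84.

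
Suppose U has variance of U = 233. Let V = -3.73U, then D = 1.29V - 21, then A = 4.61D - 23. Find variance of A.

variance of V = (-3.73)²·233 = 3241.7057.
variance of D = 1.29²·3241.7057 = 5394.52245537.
variance of A = 4.61²·5394.52245537 = 114644.930673768777.

variance of A = 114644.930673768777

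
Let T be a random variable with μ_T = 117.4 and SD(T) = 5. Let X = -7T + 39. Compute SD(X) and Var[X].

SD(X) = 35, Var[X] = 1225

X = -7T + 39 is linear with a = -7, b = 39.
SD(X) = |a|·SD(T) = |-7|·5 = 35.
Var[T] = 5² = 25.
Var[X] = a²·Var[T] = (-7)²·25 = 1225 (the additive constant 39 does not affect variance).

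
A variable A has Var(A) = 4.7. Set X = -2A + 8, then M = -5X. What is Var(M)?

Var(X) = (-2)²·4.7 = 18.8.
Var(M) = (-5)²·18.8 = 470.

Var(M) = 470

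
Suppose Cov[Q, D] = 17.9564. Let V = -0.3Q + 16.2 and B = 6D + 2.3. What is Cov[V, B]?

Cov[V, B] = a·c·Cov[Q, D] = (-0.3)·6·17.9564 = -32.32152. Additive constants drop out.

Cov[V, B] = -32.32152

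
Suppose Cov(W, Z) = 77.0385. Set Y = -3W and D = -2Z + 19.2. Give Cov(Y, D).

Cov(Y, D) = 462.231

Cov(Y, D) = a·c·Cov(W, Z) = (-3)·(-2)·77.0385 = 462.231. Additive constants drop out.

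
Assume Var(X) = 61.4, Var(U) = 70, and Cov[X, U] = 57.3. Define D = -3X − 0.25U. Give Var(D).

Var(D) = a²·Var(X) + b²·Var(U) + 2ab·Cov[X, U] with a = -3, b = -0.25.
= (-3)²·61.4 + (-0.25)²·70 + 2·(-3)·(-0.25)·57.3
= 552.6 + 4.375 + 85.95 = 642.925.

Var(D) = 642.925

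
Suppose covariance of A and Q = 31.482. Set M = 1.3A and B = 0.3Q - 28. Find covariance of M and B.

covariance of M and B = 12.27798

covariance of M and B = a·c·covariance of A and Q = 1.3·0.3·31.482 = 12.27798. Additive constants drop out.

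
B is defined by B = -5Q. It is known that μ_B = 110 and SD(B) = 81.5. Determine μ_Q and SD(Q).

From B = -5Q: μ_B = a·μ_Q + b, so μ_Q = (μ_B − b)/a = (110 − 0)/(-5) = -22.
SD(B) = |a|·SD(Q), so SD(Q) = 81.5/|-5| = 16.3.

μ_Q = -22, SD(Q) = 16.3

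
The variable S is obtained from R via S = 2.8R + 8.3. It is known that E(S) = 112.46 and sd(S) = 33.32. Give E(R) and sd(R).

From S = 2.8R + 8.3: E(S) = a·E(R) + b, so E(R) = (E(S) − b)/a = (112.46 − 8.3)/2.8 = 37.2.
sd(S) = |a|·sd(R), so sd(R) = 33.32/|2.8| = 11.9.

E(R) = 37.2, sd(R) = 11.9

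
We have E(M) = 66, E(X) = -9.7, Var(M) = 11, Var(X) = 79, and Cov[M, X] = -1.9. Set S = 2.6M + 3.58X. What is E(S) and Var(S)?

E(S) = 2.6·E(M) + 3.58·E(X) = 2.6·66 + 3.58·(-9.7) = 136.874.
Var(S) = a²·Var(M) + b²·Var(X) + 2ab·Cov[M, X] with a = 2.6, b = 3.58.
= 2.6²·11 + 3.58²·79 + 2·2.6·3.58·(-1.9)
= 74.36 + 1012.4956 + (-35.3704) = 1051.4852.

E(S) = 136.874, Var(S) = 1051.4852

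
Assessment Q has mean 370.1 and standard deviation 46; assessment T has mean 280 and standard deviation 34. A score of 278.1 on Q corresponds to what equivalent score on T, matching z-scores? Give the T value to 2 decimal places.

z = (278.1 − 370.1)/46 = -2.
T = 280 + z·34 = 280 + (278.1 − 370.1)·34/46 = 212.00.

T = 212.00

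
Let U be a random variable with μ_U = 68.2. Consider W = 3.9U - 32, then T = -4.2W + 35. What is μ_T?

μ_T = -947.716

μ_W = 3.9·68.2 + (-32) = 233.98.
μ_T = (-4.2)·233.98 + 35 = -947.716.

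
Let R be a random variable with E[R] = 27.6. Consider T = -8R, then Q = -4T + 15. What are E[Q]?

E[T] = (-8)·27.6 = -220.8.
E[Q] = (-4)·(-220.8) + 15 = 898.2.

E[Q] = 898.2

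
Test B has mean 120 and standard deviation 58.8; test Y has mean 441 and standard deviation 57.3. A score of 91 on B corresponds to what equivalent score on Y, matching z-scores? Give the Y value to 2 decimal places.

Y = 412.74

z = (91 − 120)/58.8 ≈ -0.4932.
Y = 441 + z·57.3 = 441 + (91 − 120)·57.3/58.8 ≈ 412.74.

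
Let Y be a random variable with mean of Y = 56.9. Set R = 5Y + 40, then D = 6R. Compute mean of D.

mean of D = 1947

mean of R = 5·56.9 + 40 = 324.5.
mean of D = 6·324.5 = 1947.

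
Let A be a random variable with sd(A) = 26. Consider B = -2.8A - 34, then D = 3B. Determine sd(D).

sd(B) = |-2.8|·26 = 72.8.
sd(D) = |3|·72.8 = 218.4.

sd(D) = 218.4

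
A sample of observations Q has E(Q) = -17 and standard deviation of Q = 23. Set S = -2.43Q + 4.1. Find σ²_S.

σ²_S = 3123.6921

S = -2.43Q + 4.1 is linear with a = -2.43, b = 4.1.
σ²_Q = 23² = 529.
σ²_S = a²·σ²_Q = (-2.43)²·529 = 3123.6921 (the additive constant 4.1 does not affect variance).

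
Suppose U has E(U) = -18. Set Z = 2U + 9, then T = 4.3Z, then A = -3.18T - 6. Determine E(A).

E(Z) = 2·(-18) + 9 = -27.
E(T) = 4.3·(-27) = -116.1.
E(A) = (-3.18)·(-116.1) + (-6) = 363.198.

E(A) = 363.198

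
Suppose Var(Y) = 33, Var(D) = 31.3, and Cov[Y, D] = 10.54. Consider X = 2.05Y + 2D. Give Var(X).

Var(X) = 350.3105

Var(X) = a²·Var(Y) + b²·Var(D) + 2ab·Cov[Y, D] with a = 2.05, b = 2.
= 2.05²·33 + 2²·31.3 + 2·2.05·2·10.54
= 138.6825 + 125.2 + 86.428 = 350.3105.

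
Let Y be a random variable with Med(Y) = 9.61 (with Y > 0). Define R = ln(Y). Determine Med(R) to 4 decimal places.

ln(Y) is monotone on this domain, so Med(R) = ln(9.61) ≈ 2.2628.

Med(R) = 2.2628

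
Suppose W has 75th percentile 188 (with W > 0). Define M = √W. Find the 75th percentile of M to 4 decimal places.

√W is increasing, so P_{75}(M) = g(P_{75}(W)) ≈ 13.7113.

75th percentile of M = 13.7113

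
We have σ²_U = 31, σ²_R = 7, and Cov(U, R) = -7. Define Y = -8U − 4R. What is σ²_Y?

σ²_Y = 1648

σ²_Y = a²·σ²_U + b²·σ²_R + 2ab·Cov(U, R) with a = -8, b = -4.
= (-8)²·31 + (-4)²·7 + 2·(-8)·(-4)·(-7)
= 1984 + 112 + (-448) = 1648.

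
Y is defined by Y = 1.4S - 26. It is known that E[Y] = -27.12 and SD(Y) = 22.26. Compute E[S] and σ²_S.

From Y = 1.4S - 26: E[Y] = a·E[S] + b, so E[S] = (E[Y] − b)/a = (-27.12 − (-26))/1.4 = -0.8.
σ²_Y = 22.26² = 495.5076.
σ²_Y = a²·σ²_S, so σ²_S = 495.5076/1.4² = 252.81.

E[S] = -0.8, σ²_S = 252.81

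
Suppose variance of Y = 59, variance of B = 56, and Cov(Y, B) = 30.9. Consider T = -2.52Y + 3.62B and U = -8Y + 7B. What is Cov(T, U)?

By bilinearity, Cov(T, U) = ac·variance of Y + bd·variance of B + (ad+bc)·Cov(Y, B), with a=-2.52, b=3.62, c=-8, d=7.
ac·variance of Y = (-2.52)·(-8)·59 = 1189.44
bd·variance of B = 3.62·7·56 = 1419.04
(ad+bc)·Cov(Y, B) = (-46.6)·30.9 = -1439.94
Cov(T, U) = 1189.44 + 1419.04 + (-1439.94) = 1168.54.

Cov(T, U) = 1168.54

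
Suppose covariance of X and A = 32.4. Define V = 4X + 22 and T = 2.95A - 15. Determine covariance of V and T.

covariance of V and T = 382.32

covariance of V and T = a·c·covariance of X and A = 4·2.95·32.4 = 382.32. Additive constants drop out.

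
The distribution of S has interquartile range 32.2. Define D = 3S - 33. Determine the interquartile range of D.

Under D = aS + b, IQR(D) = |a|·IQR(S) = |3|·32.2 = 96.6 (shifts cancel; spread scales by |a|).

IQR(D) = 96.6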